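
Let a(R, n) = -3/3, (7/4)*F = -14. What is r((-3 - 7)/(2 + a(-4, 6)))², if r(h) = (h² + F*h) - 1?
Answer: 32041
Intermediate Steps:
F = -8 (F = (4/7)*(-14) = -8)
a(R, n) = -1 (a(R, n) = -3*⅓ = -1)
r(h) = -1 + h² - 8*h (r(h) = (h² - 8*h) - 1 = -1 + h² - 8*h)
r((-3 - 7)/(2 + a(-4, 6)))² = (-1 + ((-3 - 7)/(2 - 1))² - 8*(-3 - 7)/(2 - 1))² = (-1 + (-10/1)² - (-80)/1)² = (-1 + (-10*1)² - (-80))² = (-1 + (-10)² - 8*(-10))² = (-1 + 100 + 80)² = 179² = 32041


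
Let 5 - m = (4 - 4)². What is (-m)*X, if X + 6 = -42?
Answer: 240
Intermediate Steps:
X = -48 (X = -6 - 42 = -48)
m = 5 (m = 5 - (4 - 4)² = 5 - 1*0² = 5 - 1*0 = 5 + 0 = 5)
(-m)*X = -1*5*(-48) = -5*(-48) = 240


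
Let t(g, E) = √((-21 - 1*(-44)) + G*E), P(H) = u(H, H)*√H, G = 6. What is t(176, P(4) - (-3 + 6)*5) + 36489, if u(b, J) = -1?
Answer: 36489 + I*√79 ≈ 36489.0 + 8.8882*I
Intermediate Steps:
P(H) = -√H
t(g, E) = √(23 + 6*E) (t(g, E) = √((-21 - 1*(-44)) + 6*E) = √((-21 + 44) + 6*E) = √(23 + 6*E))
t(176, P(4) - (-3 + 6)*5) + 36489 = √(23 + 6*(-√4 - (-3 + 6)*5)) + 36489 = √(23 + 6*(-1*2 - 3*5)) + 36489 = √(23 + 6*(-2 - 1*15)) + 36489 = √(23 + 6*(-2 - 15)) + 36489 = √(23 + 6*(-17)) + 36489 = √(23 - 102) + 36489 = √(-79) + 36489 = I*√79 + 36489 = 36489 + I*√79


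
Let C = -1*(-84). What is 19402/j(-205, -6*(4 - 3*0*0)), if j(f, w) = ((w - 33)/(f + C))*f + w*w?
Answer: 2347642/58011 ≈ 40.469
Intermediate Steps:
C = 84
j(f, w) = w² + f*(-33 + w)/(84 + f) (j(f, w) = ((w - 33)/(f + 84))*f + w*w = ((-33 + w)/(84 + f))*f + w² = f*(-33 + w)/(84 + f) + w² = w² + f*(-33 + w)/(84 + f))
19402/j(-205, -6*(4 - 3*0*0)) = 19402/(((-33*(-205) + 84*(-6*(4 - 3*0*0))² - (-1230)*(4 - 3*0*0) - 205*36*(4 - 3*0*0)²)/(84 - 205))) = 19402/(((6765 + 84*(-6*(4 + 0*0))² - (-1230)*(4 + 0*0) - 205*36*(4 + 0*0)²)/(-121))) = 19402/((-(6765 + 84*(-6*(4 + 0))² - (-1230)*(4 + 0) - 205*36*(4 + 0)²)/121)) = 19402/((-(6765 + 84*(-6*4)² - (-1230)*4 - 205*(-6*4)²)/121)) = 19402/((-(6765 + 84*(-24)² - 205*(-24) - 205*(-24)²)/121)) = 19402/((-(6765 + 84*576 + 4920 - 205*576)/121)) = 19402/((-(6765 + 48384 + 4920 - 118080)/121)) = 19402/((-1/121*(-58011))) = 19402/(58011/121) = 19402*(121/58011) = 2347642/58011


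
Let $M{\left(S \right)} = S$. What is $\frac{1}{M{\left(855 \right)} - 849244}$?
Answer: $- \frac{1}{848389} \approx -1.1787 \cdot 10^{-6}$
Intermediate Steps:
$\frac{1}{M{\left(855 \right)} - 849244} = \frac{1}{855 - 849244} = \frac{1}{-848389} = - \frac{1}{848389}$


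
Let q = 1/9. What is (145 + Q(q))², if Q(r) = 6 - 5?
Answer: 21316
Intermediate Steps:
q = ⅑ ≈ 0.11111
Q(r) = 1
(145 + Q(q))² = (145 + 1)² = 146² = 21316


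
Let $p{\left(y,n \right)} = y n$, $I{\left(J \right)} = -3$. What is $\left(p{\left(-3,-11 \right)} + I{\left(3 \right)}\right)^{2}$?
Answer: $900$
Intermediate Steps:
$p{\left(y,n \right)} = n y$
$\left(p{\left(-3,-11 \right)} + I{\left(3 \right)}\right)^{2} = \left(\left(-11\right) \left(-3\right) - 3\right)^{2} = \left(33 - 3\right)^{2} = 30^{2} = 900$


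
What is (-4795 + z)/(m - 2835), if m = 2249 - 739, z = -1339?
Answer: 6134/1325 ≈ 4.6294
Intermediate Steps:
m = 1510
(-4795 + z)/(m - 2835) = (-4795 - 1339)/(1510 - 2835) = -6134/(-1325) = -6134*(-1/1325) = 6134/1325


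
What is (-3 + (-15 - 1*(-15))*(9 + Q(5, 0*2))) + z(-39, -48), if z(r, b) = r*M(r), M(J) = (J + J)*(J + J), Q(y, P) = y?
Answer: -237279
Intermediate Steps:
M(J) = 4*J**2 (M(J) = (2*J)*(2*J) = 4*J**2)
z(r, b) = 4*r**3 (z(r, b) = r*(4*r**2) = 4*r**3)
(-3 + (-15 - 1*(-15))*(9 + Q(5, 0*2))) + z(-39, -48) = (-3 + (-15 - 1*(-15))*(9 + 5)) + 4*(-39)**3 = (-3 + (-15 + 15)*14) + 4*(-59319) = (-3 + 0*14) - 237276 = (-3 + 0) - 237276 = -3 - 237276 = -237279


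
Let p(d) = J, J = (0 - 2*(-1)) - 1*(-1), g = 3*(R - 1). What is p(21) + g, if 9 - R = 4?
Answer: 15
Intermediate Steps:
R = 5 (R = 9 - 1*4 = 9 - 4 = 5)
g = 12 (g = 3*(5 - 1) = 3*4 = 12)
J = 3 (J = (0 + 2) + 1 = 2 + 1 = 3)
p(d) = 3
p(21) + g = 3 + 12 = 15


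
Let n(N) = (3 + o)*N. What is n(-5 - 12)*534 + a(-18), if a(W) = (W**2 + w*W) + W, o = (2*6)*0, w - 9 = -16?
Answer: -26802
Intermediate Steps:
w = -7 (w = 9 - 16 = -7)
o = 0 (o = 12*0 = 0)
n(N) = 3*N (n(N) = (3 + 0)*N = 3*N)
a(W) = W**2 - 6*W (a(W) = (W**2 - 7*W) + W = W**2 - 6*W)
n(-5 - 12)*534 + a(-18) = (3*(-5 - 12))*534 - 18*(-6 - 18) = (3*(-17))*534 - 18*(-24) = -51*534 + 432 = -27234 + 432 = -26802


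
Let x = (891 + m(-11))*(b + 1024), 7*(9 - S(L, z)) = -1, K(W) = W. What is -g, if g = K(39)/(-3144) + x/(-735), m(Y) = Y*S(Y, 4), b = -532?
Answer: 950990071/1797320 ≈ 529.12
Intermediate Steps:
S(L, z) = 64/7 (S(L, z) = 9 - ⅐*(-1) = 9 + ⅐ = 64/7)
m(Y) = 64*Y/7 (m(Y) = Y*(64/7) = 64*Y/7)
x = 2722236/7 (x = (891 + (64/7)*(-11))*(-532 + 1024) = (891 - 704/7)*492 = (5533/7)*492 = 2722236/7 ≈ 3.8889e+5)
g = -950990071/1797320 (g = 39/(-3144) + (2722236/7)/(-735) = 39*(-1/3144) + (2722236/7)*(-1/735) = -13/1048 - 907412/1715 = -950990071/1797320 ≈ -529.12)
-g = -1*(-950990071/1797320) = 950990071/1797320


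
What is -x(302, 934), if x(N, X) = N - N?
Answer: 0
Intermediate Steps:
x(N, X) = 0
-x(302, 934) = -1*0 = 0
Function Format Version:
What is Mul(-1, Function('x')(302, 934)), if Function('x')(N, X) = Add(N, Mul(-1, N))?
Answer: 0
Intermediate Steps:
Function('x')(N, X) = 0
Mul(-1, Function('x')(302, 934)) = Mul(-1, 0) = 0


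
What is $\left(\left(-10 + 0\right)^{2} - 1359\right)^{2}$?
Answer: $1585081$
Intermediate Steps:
$\left(\left(-10 + 0\right)^{2} - 1359\right)^{2} = \left(\left(-10\right)^{2} - 1359\right)^{2} = \left(100 - 1359\right)^{2} = \left(-1259\right)^{2} = 1585081$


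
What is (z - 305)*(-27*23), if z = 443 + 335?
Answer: -293733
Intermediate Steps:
z = 778
(z - 305)*(-27*23) = (778 - 305)*(-27*23) = 473*(-621) = -293733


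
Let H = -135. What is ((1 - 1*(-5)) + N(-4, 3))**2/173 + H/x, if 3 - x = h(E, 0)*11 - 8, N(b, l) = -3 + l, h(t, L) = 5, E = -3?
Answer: 24939/7612 ≈ 3.2763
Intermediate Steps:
x = -44 (x = 3 - (5*11 - 8) = 3 - (55 - 8) = 3 - 1*47 = 3 - 47 = -44)
((1 - 1*(-5)) + N(-4, 3))**2/173 + H/x = ((1 - 1*(-5)) + (-3 + 3))**2/173 - 135/(-44) = ((1 + 5) + 0)**2*(1/173) - 135*(-1/44) = (6 + 0)**2*(1/173) + 135/44 = 6**2*(1/173) + 135/44 = 36*(1/173) + 135/44 = 36/173 + 135/44 = 24939/7612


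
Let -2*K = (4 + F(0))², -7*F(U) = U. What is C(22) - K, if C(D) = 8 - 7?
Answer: 9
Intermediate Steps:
C(D) = 1
F(U) = -U/7
K = -8 (K = -(4 - ⅐*0)²/2 = -(4 + 0)²/2 = -½*4² = -½*16 = -8)
C(22) - K = 1 - 1*(-8) = 1 + 8 = 9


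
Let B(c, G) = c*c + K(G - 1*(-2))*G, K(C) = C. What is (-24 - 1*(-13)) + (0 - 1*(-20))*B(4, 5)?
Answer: 1009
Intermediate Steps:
B(c, G) = c**2 + G*(2 + G) (B(c, G) = c*c + (G - 1*(-2))*G = c**2 + (G + 2)*G = c**2 + (2 + G)*G = c**2 + G*(2 + G))
(-24 - 1*(-13)) + (0 - 1*(-20))*B(4, 5) = (-24 - 1*(-13)) + (0 - 1*(-20))*(4**2 + 5*(2 + 5)) = (-24 + 13) + (0 + 20)*(16 + 5*7) = -11 + 20*(16 + 35) = -11 + 20*51 = -11 + 1020 = 1009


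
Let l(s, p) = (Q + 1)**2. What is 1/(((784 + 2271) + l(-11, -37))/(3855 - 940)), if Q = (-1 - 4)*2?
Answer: 2915/3136 ≈ 0.92953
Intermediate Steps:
Q = -10 (Q = -5*2 = -10)
l(s, p) = 81 (l(s, p) = (-10 + 1)**2 = (-9)**2 = 81)
1/(((784 + 2271) + l(-11, -37))/(3855 - 940)) = 1/(((784 + 2271) + 81)/(3855 - 940)) = 1/((3055 + 81)/2915) = 1/(3136*(1/2915)) = 1/(3136/2915) = 2915/3136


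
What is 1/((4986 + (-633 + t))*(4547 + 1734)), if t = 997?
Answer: 1/33603350 ≈ 2.9759e-8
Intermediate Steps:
1/((4986 + (-633 + t))*(4547 + 1734)) = 1/((4986 + (-633 + 997))*(4547 + 1734)) = 1/((4986 + 364)*6281) = 1/(5350*6281) = 1/33603350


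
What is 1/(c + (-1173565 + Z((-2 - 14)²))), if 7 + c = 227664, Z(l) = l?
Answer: -1/945652 ≈ -1.0575e-6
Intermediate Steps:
c = 227657 (c = -7 + 227664 = 227657)
1/(c + (-1173565 + Z((-2 - 14)²))) = 1/(227657 + (-1173565 + (-2 - 14)²)) = 1/(227657 + (-1173565 + (-16)²)) = 1/(227657 + (-1173565 + 256)) = 1/(227657 - 1173309) = 1/(-945652) = -1/945652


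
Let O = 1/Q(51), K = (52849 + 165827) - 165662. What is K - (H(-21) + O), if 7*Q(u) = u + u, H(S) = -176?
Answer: 5425373/102 ≈ 53190.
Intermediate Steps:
Q(u) = 2*u/7 (Q(u) = (u + u)/7 = (2*u)/7 = 2*u/7)
K = 53014 (K = 218676 - 165662 = 53014)
O = 7/102 (O = 1/((2/7)*51) = 1/(102/7) = 7/102 ≈ 0.068627)
K - (H(-21) + O) = 53014 - (-176 + 7/102) = 53014 - 1*(-17945/102) = 53014 + 17945/102 = 5425373/102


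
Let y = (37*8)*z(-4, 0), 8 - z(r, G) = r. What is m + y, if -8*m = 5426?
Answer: 11495/4 ≈ 2873.8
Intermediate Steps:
m = -2713/4 (m = -⅛*5426 = -2713/4 ≈ -678.25)
z(r, G) = 8 - r
y = 3552 (y = (37*8)*(8 - 1*(-4)) = 296*(8 + 4) = 296*12 = 3552)
m + y = -2713/4 + 3552 = 11495/4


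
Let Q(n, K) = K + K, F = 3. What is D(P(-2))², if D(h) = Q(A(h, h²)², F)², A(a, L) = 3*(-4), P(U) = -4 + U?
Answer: 1296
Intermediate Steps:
A(a, L) = -12
Q(n, K) = 2*K
D(h) = 36 (D(h) = (2*3)² = 6² = 36)
D(P(-2))² = 36² = 1296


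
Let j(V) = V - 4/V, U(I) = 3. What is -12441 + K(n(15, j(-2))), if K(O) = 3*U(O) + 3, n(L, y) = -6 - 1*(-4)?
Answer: -12429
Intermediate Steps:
n(L, y) = -2 (n(L, y) = -6 + 4 = -2)
K(O) = 12 (K(O) = 3*3 + 3 = 9 + 3 = 12)
-12441 + K(n(15, j(-2))) = -12441 + 12 = -12429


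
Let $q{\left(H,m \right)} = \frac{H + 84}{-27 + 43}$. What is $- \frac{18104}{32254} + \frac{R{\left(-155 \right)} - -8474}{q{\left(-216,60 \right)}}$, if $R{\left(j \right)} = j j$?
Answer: $- \frac{698914736}{177397} \approx -3939.8$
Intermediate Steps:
$R{\left(j \right)} = j^{2}$
$q{\left(H,m \right)} = \frac{21}{4} + \frac{H}{16}$ ($q{\left(H,m \right)} = \frac{84 + H}{16} = \left(84 + H\right) \frac{1}{16} = \frac{21}{4} + \frac{H}{16}$)
$- \frac{18104}{32254} + \frac{R{\left(-155 \right)} - -8474}{q{\left(-216,60 \right)}} = - \frac{18104}{32254} + \frac{\left(-155\right)^{2} - -8474}{\frac{21}{4} + \frac{1}{16} \left(-216\right)} = \left(-18104\right) \frac{1}{32254} + \frac{24025 + 8474}{\frac{21}{4} - \frac{27}{2}} = - \frac{9052}{16127} + \frac{32499}{- \frac{33}{4}} = - \frac{9052}{16127} + 32499 \left(- \frac{4}{33}\right) = - \frac{9052}{16127} - \frac{43332}{11} = - \frac{698914736}{177397}$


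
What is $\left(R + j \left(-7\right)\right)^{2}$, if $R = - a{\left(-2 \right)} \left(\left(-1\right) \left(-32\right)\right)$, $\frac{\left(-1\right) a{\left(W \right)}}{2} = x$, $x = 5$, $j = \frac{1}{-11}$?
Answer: $\frac{12439729}{121} \approx 1.0281 \cdot 10^{5}$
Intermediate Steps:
$j = - \frac{1}{11} \approx -0.090909$
$a{\left(W \right)} = -10$ ($a{\left(W \right)} = \left(-2\right) 5 = -10$)
$R = 320$ ($R = - \left(-10\right) \left(\left(-1\right) \left(-32\right)\right) = - \left(-10\right) 32 = \left(-1\right) \left(-320\right) = 320$)
$\left(R + j \left(-7\right)\right)^{2} = \left(320 - - \frac{7}{11}\right)^{2} = \left(320 + \frac{7}{11}\right)^{2} = \left(\frac{3527}{11}\right)^{2} = \frac{12439729}{121}$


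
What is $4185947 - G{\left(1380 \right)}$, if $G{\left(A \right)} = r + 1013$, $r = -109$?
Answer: $4185043$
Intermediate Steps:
$G{\left(A \right)} = 904$ ($G{\left(A \right)} = -109 + 1013 = 904$)
$4185947 - G{\left(1380 \right)} = 4185947 - 904 = 4185043$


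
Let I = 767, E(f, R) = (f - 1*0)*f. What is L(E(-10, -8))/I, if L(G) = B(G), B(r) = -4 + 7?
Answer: 3/767 ≈ 0.0039113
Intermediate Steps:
E(f, R) = f² (E(f, R) = (f + 0)*f = f*f = f²)
B(r) = 3
L(G) = 3
L(E(-10, -8))/I = 3/767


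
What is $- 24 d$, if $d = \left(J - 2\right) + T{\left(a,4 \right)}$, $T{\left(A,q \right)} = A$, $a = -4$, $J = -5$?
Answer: $264$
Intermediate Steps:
$d = -11$ ($d = \left(-5 - 2\right) - 4 = -7 - 4 = -11$)
$- 24 d = \left(-24\right) \left(-11\right) = 264$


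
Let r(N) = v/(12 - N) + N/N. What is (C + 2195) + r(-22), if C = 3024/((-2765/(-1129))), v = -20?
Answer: 23033566/6715 ≈ 3430.2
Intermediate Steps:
C = 487728/395 (C = 3024/((-2765*(-1/1129))) = 3024/(2765/1129) = 3024*(1129/2765) = 487728/395 ≈ 1234.8)
r(N) = 1 - 20/(12 - N) (r(N) = -20/(12 - N) + N/N = -20/(12 - N) + 1 = 1 - 20/(12 - N))
(C + 2195) + r(-22) = (487728/395 + 2195) + (8 - 22)/(-12 - 22) = 1354753/395 - 14/(-34) = 1354753/395 - 1/34*(-14) = 1354753/395 + 7/17 = 23033566/6715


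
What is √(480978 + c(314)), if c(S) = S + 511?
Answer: √481803 ≈ 694.12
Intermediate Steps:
c(S) = 511 + S
√(480978 + c(314)) = √(480978 + (511 + 314)) = √(480978 + 825) = √481803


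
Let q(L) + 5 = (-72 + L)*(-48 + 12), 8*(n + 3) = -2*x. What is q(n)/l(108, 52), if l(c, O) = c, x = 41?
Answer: 766/27 ≈ 28.370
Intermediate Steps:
n = -53/4 (n = -3 + (-2*41)/8 = -3 + (1/8)*(-82) = -3 - 41/4 = -53/4 ≈ -13.250)
q(L) = 2587 - 36*L (q(L) = -5 + (-72 + L)*(-48 + 12) = -5 + (-72 + L)*(-36) = -5 + (2592 - 36*L) = 2587 - 36*L)
q(n)/l(108, 52) = (2587 - 36*(-53/4))/108 = (2587 + 477)*(1/108) = 3064*(1/108) = 766/27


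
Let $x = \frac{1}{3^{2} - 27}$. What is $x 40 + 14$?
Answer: $\frac{106}{9} \approx 11.778$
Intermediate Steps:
$x = - \frac{1}{18}$ ($x = \frac{1}{9 - 27} = \frac{1}{-18} = - \frac{1}{18} \approx -0.055556$)
$x 40 + 14 = \left(- \frac{1}{18}\right) 40 + 14 = - \frac{20}{9} + 14 = \frac{106}{9}$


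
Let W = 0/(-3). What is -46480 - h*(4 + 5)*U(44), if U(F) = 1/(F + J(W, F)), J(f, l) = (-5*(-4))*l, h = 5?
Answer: -14315855/308 ≈ -46480.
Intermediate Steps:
W = 0 (W = 0*(-⅓) = 0)
J(f, l) = 20*l
U(F) = 1/(21*F) (U(F) = 1/(F + 20*F) = 1/(21*F))
-46480 - h*(4 + 5)*U(44) = -46480 - 5*(4 + 5)*(1/21)/44 = -46480 - 5*9*(1/21)*(1/44) = -46480 - 45/924 = -46480 - 1*15/308 = -46480 - 15/308 = -14315855/308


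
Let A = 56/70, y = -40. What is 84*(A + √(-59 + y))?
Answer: 336/5 + 252*I*√11 ≈ 67.2 + 835.79*I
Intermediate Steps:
A = ⅘ (A = 56*(1/70) = ⅘ ≈ 0.80000)
84*(A + √(-59 + y)) = 84*(⅘ + √(-59 - 40)) = 84*(⅘ + √(-99)) = 84*(⅘ + 3*I*√11) = 336/5 + 252*I*√11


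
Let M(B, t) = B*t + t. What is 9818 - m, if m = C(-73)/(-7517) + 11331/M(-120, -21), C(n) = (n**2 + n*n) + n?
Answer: 61457413294/6261661 ≈ 9814.9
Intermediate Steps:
M(B, t) = t + B*t
C(n) = n + 2*n**2 (C(n) = (n**2 + n**2) + n = 2*n**2 + n = n + 2*n**2)
m = 19574404/6261661 (m = -73*(1 + 2*(-73))/(-7517) + 11331/((-21*(1 - 120))) = -73*(1 - 146)*(-1/7517) + 11331/((-21*(-119))) = -73*(-145)*(-1/7517) + 11331/2499 = 10585*(-1/7517) + 11331*(1/2499) = -10585/7517 + 3777/833 = 19574404/6261661 ≈ 3.1261)
9818 - m = 9818 - 1*19574404/6261661 = 9818 - 19574404/6261661 = 61457413294/6261661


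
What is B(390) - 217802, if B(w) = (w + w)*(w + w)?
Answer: 390598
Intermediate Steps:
B(w) = 4*w² (B(w) = (2*w)*(2*w) = 4*w²)
B(390) - 217802 = 4*390² - 217802 = 4*152100 - 217802 = 608400 - 217802 = 390598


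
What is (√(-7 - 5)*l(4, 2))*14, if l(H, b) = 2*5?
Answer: 280*I*√3 ≈ 484.97*I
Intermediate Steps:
l(H, b) = 10
(√(-7 - 5)*l(4, 2))*14 = (√(-7 - 5)*10)*14 = (√(-12)*10)*14 = ((2*I*√3)*10)*14 = (20*I*√3)*14 = 280*I*√3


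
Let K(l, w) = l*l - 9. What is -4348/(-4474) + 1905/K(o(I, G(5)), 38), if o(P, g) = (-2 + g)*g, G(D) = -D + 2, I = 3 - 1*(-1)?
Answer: 1577023/161064 ≈ 9.7913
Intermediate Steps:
I = 4 (I = 3 + 1 = 4)
G(D) = 2 - D
o(P, g) = g*(-2 + g)
K(l, w) = -9 + l**2 (K(l, w) = l**2 - 9 = -9 + l**2)
-4348/(-4474) + 1905/K(o(I, G(5)), 38) = -4348/(-4474) + 1905/(-9 + ((2 - 1*5)*(-2 + (2 - 1*5)))**2) = -4348*(-1/4474) + 1905/(-9 + ((2 - 5)*(-2 + (2 - 5)))**2) = 2174/2237 + 1905/(-9 + (-3*(-2 - 3))**2) = 2174/2237 + 1905/(-9 + (-3*(-5))**2) = 2174/2237 + 1905/(-9 + 15**2) = 2174/2237 + 1905/(-9 + 225) = 2174/2237 + 1905/216 = 2174/2237 + 1905*(1/216) = 2174/2237 + 635/72 = 1577023/161064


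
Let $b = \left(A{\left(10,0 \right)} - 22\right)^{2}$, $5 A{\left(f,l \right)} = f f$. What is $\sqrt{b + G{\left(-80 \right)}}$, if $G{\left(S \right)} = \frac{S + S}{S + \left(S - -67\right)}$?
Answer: $\frac{2 \sqrt{12369}}{93} \approx 2.3917$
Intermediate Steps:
$A{\left(f,l \right)} = \frac{f^{2}}{5}$ ($A{\left(f,l \right)} = \frac{f f}{5} = \frac{f^{2}}{5}$)
$G{\left(S \right)} = \frac{2 S}{67 + 2 S}$ ($G{\left(S \right)} = \frac{2 S}{S + \left(S + 67\right)} = \frac{2 S}{S + \left(67 + S\right)} = \frac{2 S}{67 + 2 S}$)
$b = 4$ ($b = \left(\frac{10^{2}}{5} - 22\right)^{2} = \left(\frac{1}{5} \cdot 100 - 22\right)^{2} = \left(20 - 22\right)^{2} = \left(-2\right)^{2} = 4$)
$\sqrt{b + G{\left(-80 \right)}} = \sqrt{4 + 2 \left(-80\right) \frac{1}{67 + 2 \left(-80\right)}} = \sqrt{4 + 2 \left(-80\right) \frac{1}{67 - 160}} = \sqrt{4 + 2 \left(-80\right) \frac{1}{-93}} = \sqrt{4 + 2 \left(-80\right) \left(- \frac{1}{93}\right)} = \sqrt{4 + \frac{160}{93}} = \sqrt{\frac{532}{93}} = \frac{2 \sqrt{12369}}{93}$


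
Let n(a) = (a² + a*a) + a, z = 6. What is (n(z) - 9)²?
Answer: 4761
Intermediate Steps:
n(a) = a + 2*a² (n(a) = (a² + a²) + a = 2*a² + a = a + 2*a²)
(n(z) - 9)² = (6*(1 + 2*6) - 9)² = (6*(1 + 12) - 9)² = (6*13 - 9)² = (78 - 9)² = 69² = 4761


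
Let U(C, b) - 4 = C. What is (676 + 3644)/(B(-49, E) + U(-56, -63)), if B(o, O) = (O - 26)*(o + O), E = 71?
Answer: 2160/469 ≈ 4.6055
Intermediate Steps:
U(C, b) = 4 + C
B(o, O) = (-26 + O)*(O + o)
(676 + 3644)/(B(-49, E) + U(-56, -63)) = (676 + 3644)/((71² - 26*71 - 26*(-49) + 71*(-49)) + (4 - 56)) = 4320/((5041 - 1846 + 1274 - 3479) - 52) = 4320/(990 - 52) = 4320/938 = 4320*(1/938) = 2160/469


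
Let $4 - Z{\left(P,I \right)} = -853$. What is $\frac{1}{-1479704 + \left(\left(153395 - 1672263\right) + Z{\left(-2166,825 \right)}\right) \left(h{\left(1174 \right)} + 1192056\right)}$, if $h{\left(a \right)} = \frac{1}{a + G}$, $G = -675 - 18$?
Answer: $- \frac{481}{870396245271931} \approx -5.5262 \cdot 10^{-13}$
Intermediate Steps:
$G = -693$ ($G = -675 - 18 = -693$)
$Z{\left(P,I \right)} = 857$ ($Z{\left(P,I \right)} = 4 - -853 = 4 + 853 = 857$)
$h{\left(a \right)} = \frac{1}{-693 + a}$ ($h{\left(a \right)} = \frac{1}{a - 693} = \frac{1}{-693 + a}$)
$\frac{1}{-1479704 + \left(\left(153395 - 1672263\right) + Z{\left(-2166,825 \right)}\right) \left(h{\left(1174 \right)} + 1192056\right)} = \frac{1}{-1479704 + \left(\left(153395 - 1672263\right) + 857\right) \left(\frac{1}{-693 + 1174} + 1192056\right)} = \frac{1}{-1479704 + \left(-1518868 + 857\right) \left(\frac{1}{481} + 1192056\right)} = \frac{1}{-1479704 - 1518011 \left(\frac{1}{481} + 1192056\right)} = \frac{1}{-1479704 - \frac{870395533534307}{481}} = \frac{1}{- \frac{870396245271931}{481}} = - \frac{481}{870396245271931}$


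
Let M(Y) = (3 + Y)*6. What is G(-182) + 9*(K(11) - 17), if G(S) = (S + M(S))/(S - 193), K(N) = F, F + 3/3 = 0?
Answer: -59494/375 ≈ -158.65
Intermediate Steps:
F = -1 (F = -1 + 0 = -1)
K(N) = -1
M(Y) = 18 + 6*Y
G(S) = (18 + 7*S)/(-193 + S) (G(S) = (S + (18 + 6*S))/(S - 193) = (18 + 7*S)/(-193 + S))
G(-182) + 9*(K(11) - 17) = (18 + 7*(-182))/(-193 - 182) + 9*(-1 - 17) = (18 - 1274)/(-375) + 9*(-18) = -1/375*(-1256) - 162 = 1256/375 - 162 = -59494/375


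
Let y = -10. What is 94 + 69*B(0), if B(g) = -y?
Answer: 784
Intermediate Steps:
B(g) = 10 (B(g) = -1*(-10) = 10)
94 + 69*B(0) = 94 + 69*10 = 94 + 690 = 784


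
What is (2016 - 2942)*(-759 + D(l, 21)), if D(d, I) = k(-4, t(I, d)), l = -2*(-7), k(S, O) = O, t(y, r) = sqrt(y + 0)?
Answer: 702834 - 926*sqrt(21) ≈ 6.9859e+5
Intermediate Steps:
t(y, r) = sqrt(y)
l = 14
D(d, I) = sqrt(I)
(2016 - 2942)*(-759 + D(l, 21)) = (2016 - 2942)*(-759 + sqrt(21)) = -926*(-759 + sqrt(21)) = 702834 - 926*sqrt(21)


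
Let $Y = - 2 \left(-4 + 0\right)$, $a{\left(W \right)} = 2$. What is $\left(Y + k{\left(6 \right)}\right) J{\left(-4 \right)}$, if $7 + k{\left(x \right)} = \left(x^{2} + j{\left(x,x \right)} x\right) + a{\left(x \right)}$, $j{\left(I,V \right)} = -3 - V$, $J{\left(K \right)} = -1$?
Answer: $15$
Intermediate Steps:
$Y = 8$ ($Y = \left(-2\right) \left(-4\right) = 8$)
$k{\left(x \right)} = -5 + x^{2} + x \left(-3 - x\right)$ ($k{\left(x \right)} = -7 + \left(\left(x^{2} + \left(-3 - x\right) x\right) + 2\right) = -7 + \left(\left(x^{2} + x \left(-3 - x\right)\right) + 2\right) = -7 + \left(2 + x^{2} + x \left(-3 - x\right)\right) = -5 + x^{2} + x \left(-3 - x\right)$)
$\left(Y + k{\left(6 \right)}\right) J{\left(-4 \right)} = \left(8 - 23\right) \left(-1\right) = \left(-15\right) \left(-1\right) = 15$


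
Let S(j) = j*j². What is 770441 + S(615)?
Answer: 233378816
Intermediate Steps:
S(j) = j³
770441 + S(615) = 770441 + 615³ = 770441 + 232608375 = 233378816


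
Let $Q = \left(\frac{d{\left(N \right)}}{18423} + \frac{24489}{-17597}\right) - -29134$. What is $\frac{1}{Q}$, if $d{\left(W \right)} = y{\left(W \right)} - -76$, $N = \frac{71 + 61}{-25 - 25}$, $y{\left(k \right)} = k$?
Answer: $\frac{8104738275}{236112198155573} \approx 3.4326 \cdot 10^{-5}$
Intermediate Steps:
$N = - \frac{66}{25}$ ($N = \frac{132}{-50} = 132 \left(- \frac{1}{50}\right) = - \frac{66}{25} \approx -2.64$)
$d{\left(W \right)} = 76 + W$ ($d{\left(W \right)} = W - -76 = W + 76 = 76 + W$)
$Q = \frac{236112198155573}{8104738275}$ ($Q = \left(\frac{76 - \frac{66}{25}}{18423} + \frac{24489}{-17597}\right) - -29134 = \left(\frac{1834}{25} \cdot \frac{1}{18423} + 24489 \left(- \frac{1}{17597}\right)\right) + 29134 = \left(\frac{1834}{460575} - \frac{24489}{17597}\right) + 29134 = - \frac{11246748277}{8104738275} + 29134 = \frac{236112198155573}{8104738275} \approx 29133.0$)
$\frac{1}{Q} = \frac{1}{\frac{236112198155573}{8104738275}} = \frac{8104738275}{236112198155573}$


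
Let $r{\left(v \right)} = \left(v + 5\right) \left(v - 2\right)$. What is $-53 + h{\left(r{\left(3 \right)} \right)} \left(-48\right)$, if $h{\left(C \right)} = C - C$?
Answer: $-53$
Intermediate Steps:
$r{\left(v \right)} = \left(-2 + v\right) \left(5 + v\right)$ ($r{\left(v \right)} = \left(5 + v\right) \left(-2 + v\right) = \left(-2 + v\right) \left(5 + v\right)$)
$h{\left(C \right)} = 0$
$-53 + h{\left(r{\left(3 \right)} \right)} \left(-48\right) = -53 + 0 \left(-48\right) = -53 + 0 = -53$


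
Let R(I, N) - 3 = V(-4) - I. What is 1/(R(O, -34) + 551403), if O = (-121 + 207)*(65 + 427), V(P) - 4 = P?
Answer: 1/509094 ≈ 1.9643e-6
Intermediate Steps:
V(P) = 4 + P
O = 42312 (O = 86*492 = 42312)
R(I, N) = 3 - I (R(I, N) = 3 + ((4 - 4) - I) = 3 + (0 - I) = 3 - I)
1/(R(O, -34) + 551403) = 1/((3 - 1*42312) + 551403) = 1/((3 - 42312) + 551403) = 1/(-42309 + 551403) = 1/509094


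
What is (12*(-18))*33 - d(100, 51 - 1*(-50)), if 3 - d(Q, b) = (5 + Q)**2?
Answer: 3894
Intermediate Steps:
d(Q, b) = 3 - (5 + Q)**2
(12*(-18))*33 - d(100, 51 - 1*(-50)) = (12*(-18))*33 - (3 - (5 + 100)**2) = -216*33 - (3 - 1*105**2) = -7128 - (3 - 1*11025) = -7128 - (3 - 11025) = -7128 - 1*(-11022) = -7128 + 11022 = 3894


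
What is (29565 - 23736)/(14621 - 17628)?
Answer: -5829/3007 ≈ -1.9385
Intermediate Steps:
(29565 - 23736)/(14621 - 17628) = 5829/(-3007) = 5829*(-1/3007) = -5829/3007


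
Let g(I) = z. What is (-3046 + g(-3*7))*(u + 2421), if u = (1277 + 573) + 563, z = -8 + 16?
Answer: -14685692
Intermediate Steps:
z = 8
g(I) = 8
u = 2413 (u = 1850 + 563 = 2413)
(-3046 + g(-3*7))*(u + 2421) = (-3046 + 8)*(2413 + 2421) = -3038*4834 = -14685692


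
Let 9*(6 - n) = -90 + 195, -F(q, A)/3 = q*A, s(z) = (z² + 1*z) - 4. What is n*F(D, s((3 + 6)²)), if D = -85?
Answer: -9591910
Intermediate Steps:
s(z) = -4 + z + z² (s(z) = (z² + z) - 4 = (z + z²) - 4 = -4 + z + z²)
F(q, A) = -3*A*q (F(q, A) = -3*q*A = -3*A*q)
n = -17/3 (n = 6 - (-90 + 195)/9 = 6 - ⅑*105 = 6 - 35/3 = -17/3 ≈ -5.6667)
n*F(D, s((3 + 6)²)) = -(-17)*(-4 + (3 + 6)² + ((3 + 6)²)²)*(-85) = -(-17)*(-4 + 9² + (9²)²)*(-85) = -(-17)*(-4 + 81 + 81²)*(-85) = -(-17)*(-4 + 81 + 6561)*(-85) = -(-17)*6638*(-85) = -17/3*1692690 = -9591910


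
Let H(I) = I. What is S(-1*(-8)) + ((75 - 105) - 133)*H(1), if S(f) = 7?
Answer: -156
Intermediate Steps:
S(-1*(-8)) + ((75 - 105) - 133)*H(1) = 7 + ((75 - 105) - 133)*1 = 7 + (-30 - 133)*1 = 7 - 163*1 = 7 - 163 = -156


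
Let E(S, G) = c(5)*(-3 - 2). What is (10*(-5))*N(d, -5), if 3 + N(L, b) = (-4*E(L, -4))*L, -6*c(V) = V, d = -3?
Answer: -2350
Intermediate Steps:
c(V) = -V/6
E(S, G) = 25/6 (E(S, G) = (-⅙*5)*(-3 - 2) = -⅚*(-5) = 25/6)
N(L, b) = -3 - 50*L/3 (N(L, b) = -3 + (-4*25/6)*L = -3 - 50*L/3)
(10*(-5))*N(d, -5) = (10*(-5))*(-3 - 50/3*(-3)) = -50*(-3 + 50) = -50*47 = -2350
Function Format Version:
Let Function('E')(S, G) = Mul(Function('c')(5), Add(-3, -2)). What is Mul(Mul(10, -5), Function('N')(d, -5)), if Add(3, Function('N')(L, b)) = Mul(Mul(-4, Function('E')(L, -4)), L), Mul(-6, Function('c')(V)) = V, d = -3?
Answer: -2350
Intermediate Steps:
Function('c')(V) = Mul(Rational(-1, 6), V)
Function('E')(S, G) = Rational(25, 6) (Function('E')(S, G) = Mul(Mul(Rational(-1, 6), 5), Add(-3, -2)) = Mul(Rational(-5, 6), -5) = Rational(25, 6))
Function('N')(L, b) = Add(-3, Mul(Rational(-50, 3), L)) (Function('N')(L, b) = Add(-3, Mul(Mul(-4, Rational(25, 6)), L)) = Add(-3, Mul(Rational(-50, 3), L)))
Mul(Mul(10, -5), Function('N')(d, -5)) = Mul(Mul(10, -5), Add(-3, Mul(Rational(-50, 3), -3))) = Mul(-50, Add(-3, 50)) = Mul(-50, 47) = -2350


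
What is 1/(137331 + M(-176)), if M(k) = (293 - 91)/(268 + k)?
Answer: 46/6317327 ≈ 7.2816e-6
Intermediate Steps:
M(k) = 202/(268 + k)
1/(137331 + M(-176)) = 1/(137331 + 202/(268 - 176)) = 1/(137331 + 202/92) = 1/(137331 + 202*(1/92)) = 1/(137331 + 101/46) = 1/(6317327/46) = 46/6317327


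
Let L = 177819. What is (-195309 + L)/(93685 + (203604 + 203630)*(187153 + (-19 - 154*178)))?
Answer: -17490/65044322633 ≈ -2.6889e-7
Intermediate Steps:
(-195309 + L)/(93685 + (203604 + 203630)*(187153 + (-19 - 154*178))) = (-195309 + 177819)/(93685 + (203604 + 203630)*(187153 + (-19 - 154*178))) = -17490/(93685 + 407234*(187153 + (-19 - 27412))) = -17490/(93685 + 407234*(187153 - 27431)) = -17490/(93685 + 407234*159722) = -17490/(93685 + 65044228948) = -17490/65044322633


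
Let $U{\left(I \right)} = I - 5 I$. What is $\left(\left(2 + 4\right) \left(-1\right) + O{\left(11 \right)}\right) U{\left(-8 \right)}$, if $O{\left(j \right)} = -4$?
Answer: $-320$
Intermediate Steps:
$U{\left(I \right)} = - 4 I$
$\left(\left(2 + 4\right) \left(-1\right) + O{\left(11 \right)}\right) U{\left(-8 \right)} = \left(\left(2 + 4\right) \left(-1\right) - 4\right) \left(\left(-4\right) \left(-8\right)\right) = \left(6 \left(-1\right) - 4\right) 32 = \left(-6 - 4\right) 32 = \left(-10\right) 32 = -320$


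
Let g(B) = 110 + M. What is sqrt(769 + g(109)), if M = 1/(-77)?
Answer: sqrt(5211514)/77 ≈ 29.648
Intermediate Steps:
M = -1/77 ≈ -0.012987
g(B) = 8469/77 (g(B) = 110 - 1/77 = 8469/77)
sqrt(769 + g(109)) = sqrt(769 + 8469/77) = sqrt(67682/77) = sqrt(5211514)/77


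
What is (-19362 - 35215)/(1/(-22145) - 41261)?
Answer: 1208607665/913724846 ≈ 1.3227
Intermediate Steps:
(-19362 - 35215)/(1/(-22145) - 41261) = -54577/(-1/22145 - 41261) = -54577/(-913724846/22145) = -54577*(-22145/913724846) = 1208607665/913724846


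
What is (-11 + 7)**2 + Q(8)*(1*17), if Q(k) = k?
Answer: 152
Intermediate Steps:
(-11 + 7)**2 + Q(8)*(1*17) = (-11 + 7)**2 + 8*(1*17) = (-4)**2 + 8*17 = 16 + 136 = 152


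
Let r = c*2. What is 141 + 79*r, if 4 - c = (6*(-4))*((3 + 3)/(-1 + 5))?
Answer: 6461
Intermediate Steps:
c = 40 (c = 4 - 6*(-4)*(3 + 3)/(-1 + 5) = 4 - (-24)*6/4 = 4 - (-24)*6*(¼) = 4 - (-24)*3/2 = 4 - 1*(-36) = 4 + 36 = 40)
r = 80 (r = 40*2 = 80)
141 + 79*r = 141 + 79*80 = 141 + 6320 = 6461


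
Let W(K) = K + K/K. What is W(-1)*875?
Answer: 0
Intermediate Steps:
W(K) = 1 + K (W(K) = K + 1 = 1 + K)
W(-1)*875 = (1 - 1)*875 = 0*875 = 0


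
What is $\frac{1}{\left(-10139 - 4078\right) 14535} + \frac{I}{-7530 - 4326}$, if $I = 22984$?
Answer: $- \frac{801199037}{413288190} \approx -1.9386$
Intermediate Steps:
$\frac{1}{\left(-10139 - 4078\right) 14535} + \frac{I}{-7530 - 4326} = \frac{1}{\left(-10139 - 4078\right) 14535} + \frac{22984}{-7530 - 4326} = \frac{1}{-14217} \cdot \frac{1}{14535} + \frac{22984}{-7530 - 4326} = \left(- \frac{1}{14217}\right) \frac{1}{14535} + \frac{22984}{-11856} = - \frac{1}{206644095} + 22984 \left(- \frac{1}{11856}\right) = - \frac{1}{206644095} - \frac{221}{114} = - \frac{801199037}{413288190}$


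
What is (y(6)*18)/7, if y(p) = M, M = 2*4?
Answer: 144/7 ≈ 20.571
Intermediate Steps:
M = 8
y(p) = 8
(y(6)*18)/7 = (8*18)/7 = 144*(⅐) = 144/7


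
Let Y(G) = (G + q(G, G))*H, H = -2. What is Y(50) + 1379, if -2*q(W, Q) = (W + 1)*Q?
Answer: 3829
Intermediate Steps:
q(W, Q) = -Q*(1 + W)/2 (q(W, Q) = -(W + 1)*Q/2 = -(1 + W)*Q/2 = -Q*(1 + W)/2)
Y(G) = -2*G + G*(1 + G) (Y(G) = (G - G*(1 + G)/2)*(-2) = -2*G + G*(1 + G))
Y(50) + 1379 = 50*(-1 + 50) + 1379 = 50*49 + 1379 = 2450 + 1379 = 3829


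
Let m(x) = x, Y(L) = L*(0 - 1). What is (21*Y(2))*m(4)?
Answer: -168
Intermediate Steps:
Y(L) = -L (Y(L) = L*(-1) = -L)
(21*Y(2))*m(4) = (21*(-1*2))*4 = (21*(-2))*4 = -42*4 = -168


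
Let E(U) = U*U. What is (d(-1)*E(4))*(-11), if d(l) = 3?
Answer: -528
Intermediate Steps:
E(U) = U²
(d(-1)*E(4))*(-11) = (3*4²)*(-11) = (3*16)*(-11) = 48*(-11) = -528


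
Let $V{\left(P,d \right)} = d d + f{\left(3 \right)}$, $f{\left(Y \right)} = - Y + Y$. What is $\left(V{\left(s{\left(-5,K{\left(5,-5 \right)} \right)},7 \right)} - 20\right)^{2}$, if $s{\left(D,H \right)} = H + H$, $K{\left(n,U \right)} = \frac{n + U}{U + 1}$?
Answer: $841$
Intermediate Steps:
$K{\left(n,U \right)} = \frac{U + n}{1 + U}$
$s{\left(D,H \right)} = 2 H$
$f{\left(Y \right)} = 0$
$V{\left(P,d \right)} = d^{2}$ ($V{\left(P,d \right)} = d d + 0 = d^{2} + 0 = d^{2}$)
$\left(V{\left(s{\left(-5,K{\left(5,-5 \right)} \right)},7 \right)} - 20\right)^{2} = \left(7^{2} - 20\right)^{2} = \left(49 - 20\right)^{2} = 29^{2} = 841$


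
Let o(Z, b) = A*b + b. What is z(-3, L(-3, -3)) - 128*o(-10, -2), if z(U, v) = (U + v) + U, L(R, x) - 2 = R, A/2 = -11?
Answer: -5383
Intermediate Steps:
A = -22 (A = 2*(-11) = -22)
L(R, x) = 2 + R
z(U, v) = v + 2*U
o(Z, b) = -21*b (o(Z, b) = -22*b + b = -21*b)
z(-3, L(-3, -3)) - 128*o(-10, -2) = ((2 - 3) + 2*(-3)) - (-2688)*(-2) = (-1 - 6) - 128*42 = -7 - 5376 = -5383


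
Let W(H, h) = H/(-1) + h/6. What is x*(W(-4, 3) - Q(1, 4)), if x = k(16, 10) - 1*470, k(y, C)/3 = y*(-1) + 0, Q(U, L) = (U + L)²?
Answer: 10619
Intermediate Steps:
Q(U, L) = (L + U)²
k(y, C) = -3*y (k(y, C) = 3*(y*(-1) + 0) = 3*(-y + 0) = 3*(-y) = -3*y)
W(H, h) = -H + h/6 (W(H, h) = H*(-1) + h*(⅙) = -H + h/6)
x = -518 (x = -3*16 - 1*470 = -48 - 470 = -518)
x*(W(-4, 3) - Q(1, 4)) = -518*((-1*(-4) + (⅙)*3) - (4 + 1)²) = -518*((4 + ½) - 1*5²) = -518*(9/2 - 1*25) = -518*(9/2 - 25) = -518*(-41/2) = 10619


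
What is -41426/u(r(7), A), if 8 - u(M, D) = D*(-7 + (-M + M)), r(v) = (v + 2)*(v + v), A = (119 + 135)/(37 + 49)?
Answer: -1781318/1233 ≈ -1444.7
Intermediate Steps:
A = 127/43 (A = 254/86 = 254*(1/86) = 127/43 ≈ 2.9535)
r(v) = 2*v*(2 + v) (r(v) = (2 + v)*(2*v) = 2*v*(2 + v))
u(M, D) = 8 + 7*D (u(M, D) = 8 - D*(-7 + (-M + M)) = 8 - D*(-7 + 0) = 8 - D*(-7) = 8 - (-7)*D = 8 + 7*D)
-41426/u(r(7), A) = -41426/(8 + 7*(127/43)) = -41426/(8 + 889/43) = -41426/1233/43 = -41426*43/1233 = -1781318/1233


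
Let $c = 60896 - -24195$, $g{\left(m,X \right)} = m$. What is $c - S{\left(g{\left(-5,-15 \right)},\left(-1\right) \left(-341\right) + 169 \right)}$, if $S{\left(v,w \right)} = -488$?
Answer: $85579$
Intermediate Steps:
$c = 85091$ ($c = 60896 + 24195 = 85091$)
$c - S{\left(g{\left(-5,-15 \right)},\left(-1\right) \left(-341\right) + 169 \right)} = 85091 - -488 = 85091 + 488 = 85579$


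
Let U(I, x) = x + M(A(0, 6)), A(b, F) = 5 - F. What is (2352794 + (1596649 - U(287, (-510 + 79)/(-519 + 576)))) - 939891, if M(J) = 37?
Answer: 171542786/57 ≈ 3.0095e+6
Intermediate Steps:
U(I, x) = 37 + x (U(I, x) = x + 37 = 37 + x)
(2352794 + (1596649 - U(287, (-510 + 79)/(-519 + 576)))) - 939891 = (2352794 + (1596649 - (37 + (-510 + 79)/(-519 + 576)))) - 939891 = (2352794 + (1596649 - (37 - 431/57))) - 939891 = (2352794 + (1596649 - 1*1678/57)) - 939891 = (2352794 + (1596649 - 1678/57)) - 939891 = (2352794 + 91007315/57) - 939891 = 225116573/57 - 939891 = 171542786/57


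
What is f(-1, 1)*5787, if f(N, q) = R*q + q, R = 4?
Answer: 28935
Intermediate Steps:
f(N, q) = 5*q (f(N, q) = 4*q + q = 5*q)
f(-1, 1)*5787 = (5*1)*5787 = 5*5787 = 28935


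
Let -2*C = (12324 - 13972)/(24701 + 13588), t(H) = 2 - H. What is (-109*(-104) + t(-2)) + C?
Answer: 434198084/38289 ≈ 11340.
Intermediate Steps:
C = 824/38289 (C = -(12324 - 13972)/(2*(24701 + 13588)) = -(-824)/38289 = -1/2*(-1648/38289) = 824/38289 ≈ 0.021521)
(-109*(-104) + t(-2)) + C = (-109*(-104) + (2 - 1*(-2))) + 824/38289 = (11336 + (2 + 2)) + 824/38289 = (11336 + 4) + 824/38289 = 11340 + 824/38289 = 434198084/38289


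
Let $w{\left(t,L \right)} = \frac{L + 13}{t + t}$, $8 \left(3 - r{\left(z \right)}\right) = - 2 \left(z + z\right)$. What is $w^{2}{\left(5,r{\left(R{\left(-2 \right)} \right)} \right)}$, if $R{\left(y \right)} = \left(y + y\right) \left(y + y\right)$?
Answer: $\frac{144}{25} \approx 5.76$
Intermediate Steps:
$R{\left(y \right)} = 4 y^{2}$ ($R{\left(y \right)} = 2 y 2 y = 4 y^{2}$)
$r{\left(z \right)} = 3 + \frac{z}{2}$ ($r{\left(z \right)} = 3 - \frac{\left(-2\right) \left(z + z\right)}{8} = 3 - \frac{\left(-2\right) 2 z}{8} = 3 - \frac{\left(-4\right) z}{8} = 3 + \frac{z}{2}$)
$w{\left(t,L \right)} = \frac{13 + L}{2 t}$
$w^{2}{\left(5,r{\left(R{\left(-2 \right)} \right)} \right)} = \left(\frac{13 + \left(3 + \frac{4 \left(-2\right)^{2}}{2}\right)}{2 \cdot 5}\right)^{2} = \left(\frac{1}{2} \cdot \frac{1}{5} \left(13 + \left(3 + \frac{4 \cdot 4}{2}\right)\right)\right)^{2} = \left(\frac{1}{2} \cdot \frac{1}{5} \left(13 + \left(3 + \frac{1}{2} \cdot 16\right)\right)\right)^{2} = \left(\frac{1}{2} \cdot \frac{1}{5} \left(13 + \left(3 + 8\right)\right)\right)^{2} = \left(\frac{1}{2} \cdot \frac{1}{5} \left(13 + 11\right)\right)^{2} = \left(\frac{1}{2} \cdot \frac{1}{5} \cdot 24\right)^{2} = \left(\frac{12}{5}\right)^{2} = \frac{144}{25}$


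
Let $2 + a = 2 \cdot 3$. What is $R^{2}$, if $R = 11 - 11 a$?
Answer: $1089$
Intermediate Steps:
$a = 4$ ($a = -2 + 2 \cdot 3 = -2 + 6 = 4$)
$R = -33$ ($R = 11 - 44 = -33$)
$R^{2} = \left(-33\right)^{2} = 1089$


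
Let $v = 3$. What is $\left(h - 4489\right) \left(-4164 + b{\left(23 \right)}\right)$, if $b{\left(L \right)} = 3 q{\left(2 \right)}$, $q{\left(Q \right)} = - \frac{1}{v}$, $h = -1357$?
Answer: $24348590$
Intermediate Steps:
$q{\left(Q \right)} = - \frac{1}{3}$
$b{\left(L \right)} = -1$ ($b{\left(L \right)} = 3 \left(- \frac{1}{3}\right) = -1$)
$\left(h - 4489\right) \left(-4164 + b{\left(23 \right)}\right) = \left(-1357 - 4489\right) \left(-4164 - 1\right) = \left(-5846\right) \left(-4165\right) = 24348590$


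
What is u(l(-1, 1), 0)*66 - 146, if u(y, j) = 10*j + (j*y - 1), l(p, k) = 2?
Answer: -212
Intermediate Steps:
u(y, j) = -1 + 10*j + j*y (u(y, j) = 10*j + (-1 + j*y) = -1 + 10*j + j*y)
u(l(-1, 1), 0)*66 - 146 = (-1 + 10*0 + 0*2)*66 - 146 = (-1 + 0 + 0)*66 - 146 = -1*66 - 146 = -66 - 146 = -212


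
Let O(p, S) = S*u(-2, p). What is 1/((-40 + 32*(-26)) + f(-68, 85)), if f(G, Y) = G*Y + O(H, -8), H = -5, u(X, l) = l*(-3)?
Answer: -1/6772 ≈ -0.00014767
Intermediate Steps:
u(X, l) = -3*l
O(p, S) = -3*S*p (O(p, S) = S*(-3*p) = -3*S*p)
f(G, Y) = -120 + G*Y (f(G, Y) = G*Y - 3*(-8)*(-5) = G*Y - 120 = -120 + G*Y)
1/((-40 + 32*(-26)) + f(-68, 85)) = 1/((-40 + 32*(-26)) + (-120 - 68*85)) = 1/((-40 - 832) + (-120 - 5780)) = 1/(-872 - 5900) = 1/(-6772) = -1/6772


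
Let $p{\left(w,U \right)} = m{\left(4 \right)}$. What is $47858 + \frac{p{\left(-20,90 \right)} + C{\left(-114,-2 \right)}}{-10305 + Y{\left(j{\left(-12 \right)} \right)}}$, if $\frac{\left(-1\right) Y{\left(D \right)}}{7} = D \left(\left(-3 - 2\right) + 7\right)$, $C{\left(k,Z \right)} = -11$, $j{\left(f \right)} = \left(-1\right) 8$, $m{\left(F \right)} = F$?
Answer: $\frac{487816601}{10193} \approx 47858.0$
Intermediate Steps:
$j{\left(f \right)} = -8$
$Y{\left(D \right)} = - 14 D$ ($Y{\left(D \right)} = - 7 D \left(\left(-3 - 2\right) + 7\right) = - 7 D \left(-5 + 7\right) = - 7 D 2 = - 7 \cdot 2 D = - 14 D$)
$p{\left(w,U \right)} = 4$
$47858 + \frac{p{\left(-20,90 \right)} + C{\left(-114,-2 \right)}}{-10305 + Y{\left(j{\left(-12 \right)} \right)}} = 47858 + \frac{4 - 11}{-10305 - -112} = 47858 - \frac{7}{-10305 + 112} = 47858 - \frac{7}{-10193} = 47858 - - \frac{7}{10193} = 47858 + \frac{7}{10193} = \frac{487816601}{10193}$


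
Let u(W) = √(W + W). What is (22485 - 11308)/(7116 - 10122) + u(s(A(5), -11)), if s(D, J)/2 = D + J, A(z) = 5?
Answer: -11177/3006 + 2*I*√6 ≈ -3.7182 + 4.899*I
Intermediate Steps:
s(D, J) = 2*D + 2*J (s(D, J) = 2*(D + J) = 2*D + 2*J)
u(W) = √2*√W (u(W) = √(2*W) = √2*√W)
(22485 - 11308)/(7116 - 10122) + u(s(A(5), -11)) = (22485 - 11308)/(7116 - 10122) + √2*√(2*5 + 2*(-11)) = 11177/(-3006) + √2*√(10 - 22) = 11177*(-1/3006) + √2*√(-12) = -11177/3006 + √2*(2*I*√3) = -11177/3006 + 2*I*√6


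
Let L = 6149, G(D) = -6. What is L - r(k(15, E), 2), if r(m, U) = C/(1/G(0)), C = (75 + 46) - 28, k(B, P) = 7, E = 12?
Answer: 6707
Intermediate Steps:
C = 93 (C = 121 - 28 = 93)
r(m, U) = -558 (r(m, U) = 93/(1/(-6)) = 93/(-⅙) = 93*(-6) = -558)
L - r(k(15, E), 2) = 6149 - 1*(-558) = 6149 + 558 = 6707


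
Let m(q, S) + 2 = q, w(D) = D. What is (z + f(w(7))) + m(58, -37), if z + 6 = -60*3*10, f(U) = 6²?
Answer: -1714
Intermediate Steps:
m(q, S) = -2 + q
f(U) = 36
z = -1806 (z = -6 - 60*3*10 = -6 - 12*15*10 = -6 - 180*10 = -6 - 1800 = -1806)
(z + f(w(7))) + m(58, -37) = (-1806 + 36) + (-2 + 58) = -1770 + 56 = -1714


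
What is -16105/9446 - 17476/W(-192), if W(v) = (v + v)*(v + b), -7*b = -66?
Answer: -1132388629/579455424 ≈ -1.9542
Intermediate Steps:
b = 66/7 (b = -⅐*(-66) = 66/7 ≈ 9.4286)
W(v) = 2*v*(66/7 + v) (W(v) = (v + v)*(v + 66/7) = (2*v)*(66/7 + v) = 2*v*(66/7 + v))
-16105/9446 - 17476/W(-192) = -16105/9446 - 17476*(-7/(384*(66 + 7*(-192)))) = -16105*1/9446 - 17476*(-7/(384*(66 - 1344))) = -16105/9446 - 17476/((2/7)*(-192)*(-1278)) = -16105/9446 - 17476/490752/7 = -16105/9446 - 17476*7/490752 = -16105/9446 - 30583/122688 = -1132388629/579455424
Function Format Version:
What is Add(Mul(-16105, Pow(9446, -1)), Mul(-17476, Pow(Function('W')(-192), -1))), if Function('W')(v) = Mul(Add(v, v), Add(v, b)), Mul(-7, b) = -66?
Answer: Rational(-1132388629, 579455424) ≈ -1.9542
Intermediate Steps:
b = Rational(66, 7) (b = Mul(Rational(-1, 7), -66) = Rational(66, 7) ≈ 9.4286)
Function('W')(v) = Mul(2, v, Add(Rational(66, 7), v)) (Function('W')(v) = Mul(Add(v, v), Add(v, Rational(66, 7))) = Mul(Mul(2, v), Add(Rational(66, 7), v)) = Mul(2, v, Add(Rational(66, 7), v)))
Add(Mul(-16105, Pow(9446, -1)), Mul(-17476, Pow(Function('W')(-192), -1))) = Add(Mul(-16105, Pow(9446, -1)), Mul(-17476, Pow(Mul(Rational(2, 7), -192, Add(66, Mul(7, -192))), -1))) = Add(Mul(-16105, Rational(1, 9446)), Mul(-17476, Pow(Mul(Rational(2, 7), -192, Add(66, -1344)), -1))) = Add(Rational(-16105, 9446), Mul(-17476, Pow(Mul(Rational(2, 7), -192, -1278), -1))) = Add(Rational(-16105, 9446), Mul(-17476, Pow(Rational(490752, 7), -1))) = Add(Rational(-16105, 9446), Mul(-17476, Rational(7, 490752))) = Add(Rational(-16105, 9446), Rational(-30583, 122688)) = Rational(-1132388629, 579455424)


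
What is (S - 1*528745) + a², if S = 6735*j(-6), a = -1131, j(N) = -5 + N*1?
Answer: 676331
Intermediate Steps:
j(N) = -5 + N
S = -74085 (S = 6735*(-5 - 6) = 6735*(-11) = -74085)
(S - 1*528745) + a² = (-74085 - 1*528745) + (-1131)² = (-74085 - 528745) + 1279161 = -602830 + 1279161 = 676331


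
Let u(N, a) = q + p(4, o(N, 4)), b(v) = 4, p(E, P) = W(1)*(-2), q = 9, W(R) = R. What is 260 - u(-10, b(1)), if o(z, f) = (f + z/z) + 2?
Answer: 253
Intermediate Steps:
o(z, f) = 3 + f (o(z, f) = (f + 1) + 2 = (1 + f) + 2 = 3 + f)
p(E, P) = -2 (p(E, P) = 1*(-2) = -2)
u(N, a) = 7 (u(N, a) = 9 - 2 = 7)
260 - u(-10, b(1)) = 260 - 1*7 = 260 - 7 = 253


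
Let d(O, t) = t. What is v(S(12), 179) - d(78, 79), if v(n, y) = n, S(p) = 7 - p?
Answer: -84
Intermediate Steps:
v(S(12), 179) - d(78, 79) = (7 - 1*12) - 1*79 = (7 - 12) - 79 = -5 - 79 = -84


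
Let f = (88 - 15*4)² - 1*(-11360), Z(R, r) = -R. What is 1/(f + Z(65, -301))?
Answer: 1/12079 ≈ 8.2788e-5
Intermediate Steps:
f = 12144 (f = (88 - 60)² + 11360 = 28² + 11360 = 784 + 11360 = 12144)
1/(f + Z(65, -301)) = 1/(12144 - 1*65) = 1/(12144 - 65) = 1/12079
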